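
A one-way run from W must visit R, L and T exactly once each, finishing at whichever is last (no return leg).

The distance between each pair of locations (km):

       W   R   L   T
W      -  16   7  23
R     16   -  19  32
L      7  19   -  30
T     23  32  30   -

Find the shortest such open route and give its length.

There are 3! = 6 possible orderings.
W→R→L→T: 16+19+30 = 65
W→R→T→L: 16+32+30 = 78
W→L→R→T: 7+19+32 = 58
W→L→T→R: 7+30+32 = 69
W→T→R→L: 23+32+19 = 74
W→T→L→R: 23+30+19 = 72
The minimum is 58.
One shortest path: W → L → R → T.

Minimum one-way distance = 58 km.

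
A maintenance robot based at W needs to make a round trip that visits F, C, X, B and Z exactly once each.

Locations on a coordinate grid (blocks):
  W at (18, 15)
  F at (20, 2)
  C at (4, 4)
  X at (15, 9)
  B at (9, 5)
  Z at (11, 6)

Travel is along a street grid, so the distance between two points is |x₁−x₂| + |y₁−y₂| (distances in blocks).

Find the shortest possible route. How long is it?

58 blocks — the shortest possible round trip.

There are 60 distinct closed tours to check (reversals are equivalent).
W→F→C→X→B→Z→W: 15+18+16+10+3+16 = 78
W→F→C→X→Z→B→W: 15+18+16+7+3+19 = 78
W→F→C→B→X→Z→W: 15+18+6+10+7+16 = 72
W→F→C→B→Z→X→W: 15+18+6+3+7+9 = 58
W→F→C→Z→X→B→W: 15+18+9+7+10+19 = 78
W→F→C→Z→B→X→W: 15+18+9+3+10+9 = 64
W→F→X→C→B→Z→W: 15+12+16+6+3+16 = 68
W→F→X→C→Z→B→W: 15+12+16+9+3+19 = 74
W→F→X→B→C→Z→W: 15+12+10+6+9+16 = 68
W→F→X→B→Z→C→W: 15+12+10+3+9+25 = 74
W→F→X→Z→C→B→W: 15+12+7+9+6+19 = 68
W→F→X→Z→B→C→W: 15+12+7+3+6+25 = 68
W→F→B→C→X→Z→W: 15+14+6+16+7+16 = 74
W→F→B→C→Z→X→W: 15+14+6+9+7+9 = 60
… (46 more)
The minimum is 58.
One optimal route: W → F → C → B → Z → X → W (or its reverse).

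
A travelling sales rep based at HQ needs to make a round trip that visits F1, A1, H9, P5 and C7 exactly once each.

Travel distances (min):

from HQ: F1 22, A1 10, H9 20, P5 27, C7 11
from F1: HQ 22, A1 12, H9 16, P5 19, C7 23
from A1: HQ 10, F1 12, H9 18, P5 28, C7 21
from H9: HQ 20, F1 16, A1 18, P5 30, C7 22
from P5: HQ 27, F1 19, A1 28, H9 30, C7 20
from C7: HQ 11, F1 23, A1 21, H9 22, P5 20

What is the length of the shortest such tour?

There are 60 distinct closed tours to check (reversals are equivalent).
HQ - F1 - A1 - H9 - P5 - C7 - HQ: 22+12+18+30+20+11 = 113
HQ - F1 - A1 - H9 - C7 - P5 - HQ: 22+12+18+22+20+27 = 121
HQ - F1 - A1 - P5 - H9 - C7 - HQ: 22+12+28+30+22+11 = 125
HQ - F1 - A1 - P5 - C7 - H9 - HQ: 22+12+28+20+22+20 = 124
HQ - F1 - A1 - C7 - H9 - P5 - HQ: 22+12+21+22+30+27 = 134
HQ - F1 - A1 - C7 - P5 - H9 - HQ: 22+12+21+20+30+20 = 125
HQ - F1 - H9 - A1 - P5 - C7 - HQ: 22+16+18+28+20+11 = 115
HQ - F1 - H9 - A1 - C7 - P5 - HQ: 22+16+18+21+20+27 = 124
HQ - F1 - H9 - P5 - A1 - C7 - HQ: 22+16+30+28+21+11 = 128
HQ - F1 - H9 - P5 - C7 - A1 - HQ: 22+16+30+20+21+10 = 119
HQ - F1 - H9 - C7 - A1 - P5 - HQ: 22+16+22+21+28+27 = 136
HQ - F1 - H9 - C7 - P5 - A1 - HQ: 22+16+22+20+28+10 = 118
HQ - F1 - P5 - A1 - H9 - C7 - HQ: 22+19+28+18+22+11 = 120
HQ - F1 - P5 - A1 - C7 - H9 - HQ: 22+19+28+21+22+20 = 132
… (46 more)
HQ - A1 - H9 - F1 - P5 - C7 - HQ: 10+18+16+19+20+11 = 94  ← best
The minimum is 94.
One optimal route: HQ → A1 → H9 → F1 → P5 → C7 → HQ (or its reverse).

94 min — the shortest possible round trip.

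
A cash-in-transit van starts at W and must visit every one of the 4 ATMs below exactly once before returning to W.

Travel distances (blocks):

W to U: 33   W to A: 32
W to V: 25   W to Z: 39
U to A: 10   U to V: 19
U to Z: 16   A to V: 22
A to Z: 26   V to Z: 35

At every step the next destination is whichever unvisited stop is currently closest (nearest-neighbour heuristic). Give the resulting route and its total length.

At W the remaining stops are V 25, A 32, U 33, Z 39; go to V.
At V the remaining stops are U 19, A 22, Z 35; go to U.
At U the remaining stops are A 10, Z 16; go to A.
At A the remaining stops are Z 26; go to Z.
Return Z→W: 39.
Total = 25 + 19 + 10 + 26 + 39 = 119.

Nearest-neighbour total = 119 blocks; route W → V → U → A → Z → W.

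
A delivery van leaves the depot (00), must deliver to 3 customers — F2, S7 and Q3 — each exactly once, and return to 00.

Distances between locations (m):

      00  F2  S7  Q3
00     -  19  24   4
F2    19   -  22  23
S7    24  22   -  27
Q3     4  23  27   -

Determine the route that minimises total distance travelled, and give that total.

72 m — the shortest possible round trip.

There are 3 distinct closed tours to check (reversals are equivalent).
00-F2-S7-Q3-00: 19+22+27+4 = 72
00-F2-Q3-S7-00: 19+23+27+24 = 93
00-S7-F2-Q3-00: 24+22+23+4 = 73
The minimum is 72.
One optimal route: 00 → F2 → S7 → Q3 → 00 (or its reverse).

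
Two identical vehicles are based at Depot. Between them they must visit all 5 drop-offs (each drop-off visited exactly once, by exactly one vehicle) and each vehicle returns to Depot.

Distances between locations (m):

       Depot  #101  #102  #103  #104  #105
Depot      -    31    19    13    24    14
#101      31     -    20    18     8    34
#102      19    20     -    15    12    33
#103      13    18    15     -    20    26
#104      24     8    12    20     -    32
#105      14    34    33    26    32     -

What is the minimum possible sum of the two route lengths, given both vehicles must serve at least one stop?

98 m — the smallest possible combined total.

Try each way of splitting the stops between the two vehicles (each non-empty) and, for each split, find the best tour for each vehicle:
  {#101} + {#102, #103, #104, #105}: 62 + 86 = 148
  {#102} + {#101, #103, #104, #105}: 38 + 85 = 123
  {#101, #102} + {#103, #104, #105}: 70 + 79 = 149
  {#103} + {#101, #102, #104, #105}: 26 + 87 = 113
  {#101, #103} + {#102, #104, #105}: 62 + 77 = 139
  {#102, #103} + {#101, #104, #105}: 47 + 80 = 127
  … (15 splits in total)
  {#101, #102, #103, #104} + {#105}: 70 + 28 = 98  ← best
Best: vehicle 1 Depot → #102 → #104 → #101 → #103 → Depot = 70; vehicle 2 Depot → #105 → Depot = 28; combined 98.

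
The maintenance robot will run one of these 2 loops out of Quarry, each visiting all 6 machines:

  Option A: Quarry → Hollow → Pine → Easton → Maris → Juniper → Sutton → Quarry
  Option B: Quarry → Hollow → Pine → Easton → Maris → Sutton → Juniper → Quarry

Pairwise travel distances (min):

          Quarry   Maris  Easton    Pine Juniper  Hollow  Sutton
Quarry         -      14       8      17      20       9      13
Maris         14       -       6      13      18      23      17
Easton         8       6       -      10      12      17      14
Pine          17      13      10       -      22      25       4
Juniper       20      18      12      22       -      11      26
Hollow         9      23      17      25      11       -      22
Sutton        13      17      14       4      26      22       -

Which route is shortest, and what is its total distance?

107 min — Option A is the shortest.

Option A: 9 + 25 + 10 + 6 + 18 + 26 + 13 = 107
Option B: 9 + 25 + 10 + 6 + 17 + 26 + 20 = 113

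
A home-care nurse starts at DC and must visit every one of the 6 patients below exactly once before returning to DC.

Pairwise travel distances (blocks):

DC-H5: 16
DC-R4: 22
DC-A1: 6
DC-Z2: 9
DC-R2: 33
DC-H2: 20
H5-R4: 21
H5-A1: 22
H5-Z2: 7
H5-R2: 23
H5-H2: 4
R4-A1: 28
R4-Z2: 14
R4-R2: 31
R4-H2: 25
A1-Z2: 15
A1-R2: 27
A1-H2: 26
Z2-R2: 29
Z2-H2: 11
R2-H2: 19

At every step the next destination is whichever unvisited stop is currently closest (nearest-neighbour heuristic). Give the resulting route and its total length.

104 blocks along DC → A1 → Z2 → H5 → H2 → R2 → R4 → DC.

DC → [A1:6 / Z2:9 / H5:16 / H2:20 / R4:22 / R2:33] → A1 (6)
A1 → [Z2:15 / H5:22 / H2:26 / R2:27 / R4:28] → Z2 (15)
Z2 → [H5:7 / H2:11 / R4:14 / R2:29] → H5 (7)
H5 → [H2:4 / R4:21 / R2:23] → H2 (4)
H2 → [R2:19 / R4:25] → R2 (19)
R2 → [R4:31] → R4 (31)
Return R4→DC: 22.
Total = 6 + 15 + 7 + 4 + 19 + 31 + 22 = 104.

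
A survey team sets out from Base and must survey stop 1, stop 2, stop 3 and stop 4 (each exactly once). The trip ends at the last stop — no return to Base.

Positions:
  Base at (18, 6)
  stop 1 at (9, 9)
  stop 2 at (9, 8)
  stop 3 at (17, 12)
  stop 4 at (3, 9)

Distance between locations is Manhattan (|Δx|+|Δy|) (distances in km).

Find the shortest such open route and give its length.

There are 4! = 24 possible orderings.
Base→stop 1→stop 2→stop 3→stop 4: 12+1+12+17 = 42
Base→stop 1→stop 2→stop 4→stop 3: 12+1+7+17 = 37
Base→stop 1→stop 3→stop 2→stop 4: 12+11+12+7 = 42
Base→stop 1→stop 3→stop 4→stop 2: 12+11+17+7 = 47
Base→stop 1→stop 4→stop 2→stop 3: 12+6+7+12 = 37
Base→stop 1→stop 4→stop 3→stop 2: 12+6+17+12 = 47
Base→stop 2→stop 1→stop 3→stop 4: 11+1+11+17 = 40
Base→stop 2→stop 1→stop 4→stop 3: 11+1+6+17 = 35
Base→stop 2→stop 3→stop 1→stop 4: 11+12+11+6 = 40
Base→stop 2→stop 3→stop 4→stop 1: 11+12+17+6 = 46
Base→stop 2→stop 4→stop 1→stop 3: 11+7+6+11 = 35
Base→stop 2→stop 4→stop 3→stop 1: 11+7+17+11 = 46
Base→stop 3→stop 1→stop 2→stop 4: 7+11+1+7 = 26
Base→stop 3→stop 1→stop 4→stop 2: 7+11+6+7 = 31
… (10 more)
The minimum is 26.
One shortest path: Base → stop 3 → stop 1 → stop 2 → stop 4.

26 km — the minimum one-way total.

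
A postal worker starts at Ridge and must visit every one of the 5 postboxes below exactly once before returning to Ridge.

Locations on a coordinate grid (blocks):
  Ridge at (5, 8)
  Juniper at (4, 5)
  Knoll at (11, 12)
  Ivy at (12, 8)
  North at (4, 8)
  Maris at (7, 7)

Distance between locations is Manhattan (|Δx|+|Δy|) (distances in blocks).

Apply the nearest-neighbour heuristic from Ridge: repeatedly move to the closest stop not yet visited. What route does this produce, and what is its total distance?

From Ridge: distances to unvisited — North=1, Maris=3, Juniper=4, Ivy=7, Knoll=10. Nearest is North (1).
From North: distances to unvisited — Juniper=3, Maris=4, Ivy=8, Knoll=11. Nearest is Juniper (3).
From Juniper: distances to unvisited — Maris=5, Ivy=11, Knoll=14. Nearest is Maris (5).
From Maris: distances to unvisited — Ivy=6, Knoll=9. Nearest is Ivy (6).
From Ivy: distances to unvisited — Knoll=5. Nearest is Knoll (5).
Return Knoll→Ridge: 10.
Total = 1 + 3 + 5 + 6 + 5 + 10 = 30.

Nearest-neighbour total = 30 blocks; route Ridge → North → Juniper → Maris → Ivy → Knoll → Ridge.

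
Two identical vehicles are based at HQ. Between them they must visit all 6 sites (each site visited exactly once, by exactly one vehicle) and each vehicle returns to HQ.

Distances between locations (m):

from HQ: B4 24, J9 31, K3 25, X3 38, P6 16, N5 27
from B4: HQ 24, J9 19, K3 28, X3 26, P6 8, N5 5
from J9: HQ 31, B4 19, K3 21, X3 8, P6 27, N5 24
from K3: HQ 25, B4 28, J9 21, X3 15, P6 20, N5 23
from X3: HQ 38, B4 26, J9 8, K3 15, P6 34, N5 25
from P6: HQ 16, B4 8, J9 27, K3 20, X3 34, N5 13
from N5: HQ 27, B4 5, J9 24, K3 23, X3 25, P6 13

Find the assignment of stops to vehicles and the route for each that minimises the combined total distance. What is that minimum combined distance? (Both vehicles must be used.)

There are 2^5 − 1 = 31 ways to divide the 6 stops into two non-empty groups. For each, the best each vehicle can do is its own shortest tour through its group:
  {B4} + {J9, K3, X3, P6, N5}: 48 + 101 = 149
  {J9} + {B4, K3, X3, P6, N5}: 62 + 94 = 156
  {B4, J9} + {K3, X3, P6, N5}: 74 + 94 = 168
  {K3} + {B4, J9, X3, P6, N5}: 50 + 93 = 143
  {B4, K3} + {J9, X3, P6, N5}: 77 + 93 = 170
  {J9, K3} + {B4, X3, P6, N5}: 77 + 92 = 169
  … (31 splits in total)
  {P6} + {B4, J9, K3, X3, N5}: 32 + 99 = 131  ← best
Best: vehicle 1 HQ → P6 → HQ = 32; vehicle 2 HQ → K3 → X3 → J9 → B4 → N5 → HQ = 99; combined 131.

131 m — the smallest possible combined total.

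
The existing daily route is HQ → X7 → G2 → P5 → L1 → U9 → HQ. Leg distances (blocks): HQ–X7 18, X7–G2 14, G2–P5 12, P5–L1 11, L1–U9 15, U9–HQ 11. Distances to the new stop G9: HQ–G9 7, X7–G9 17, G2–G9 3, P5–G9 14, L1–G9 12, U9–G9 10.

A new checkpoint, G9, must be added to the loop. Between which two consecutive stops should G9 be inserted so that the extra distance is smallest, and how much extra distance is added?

Insertion cost between consecutive stops i–j is d(i,G9) + d(G9,j) − d(i,j):
  between HQ and X7: 7 + 17 − 18 = 6
  between X7 and G2: 17 + 3 − 14 = 6
  between G2 and P5: 3 + 14 − 12 = 5
  between P5 and L1: 14 + 12 − 11 = 15
  between L1 and U9: 12 + 10 − 15 = 7
  between U9 and HQ: 10 + 7 − 11 = 6
Cheapest insertion is between G2 and P5, adding 5.
New total = 81 + 5 = 86.

+5 blocks — insert G9 between G2 and P5.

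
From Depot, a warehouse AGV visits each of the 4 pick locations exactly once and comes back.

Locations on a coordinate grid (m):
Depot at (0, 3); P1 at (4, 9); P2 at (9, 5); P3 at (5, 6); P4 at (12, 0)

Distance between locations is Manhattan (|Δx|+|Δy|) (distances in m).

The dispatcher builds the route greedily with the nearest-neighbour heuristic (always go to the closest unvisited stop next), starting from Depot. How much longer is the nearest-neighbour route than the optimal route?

Excess over optimum: 2 m.

Depot: P3=8, P1=10, P2=11, P4=15 ⇒ P3
P3: P1=4, P2=5, P4=13 ⇒ P1
P1: P2=9, P4=17 ⇒ P2
P2: P4=8 ⇒ P4
NN route Depot → P3 → P1 → P2 → P4 → Depot costs 44.
Optimal: Depot → P1 → P3 → P2 → P4 → Depot costs 42 (by enumerating all 12 distinct tours).
Excess = 44 − 42 = 2.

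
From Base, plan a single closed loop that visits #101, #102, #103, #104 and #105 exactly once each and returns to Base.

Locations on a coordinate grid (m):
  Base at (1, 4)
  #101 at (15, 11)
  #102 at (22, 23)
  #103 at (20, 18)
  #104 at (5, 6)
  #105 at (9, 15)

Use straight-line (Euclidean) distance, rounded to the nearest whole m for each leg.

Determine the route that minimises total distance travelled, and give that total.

58 m — the shortest possible round trip.

There are 60 distinct closed tours to check (reversals are equivalent).
Base → #101 → #102 → #103 → #104 → #105 → Base: 16+14+5+19+10+14 = 78
Base → #101 → #102 → #103 → #105 → #104 → Base: 16+14+5+11+10+4 = 60
Base → #101 → #102 → #104 → #103 → #105 → Base: 16+14+24+19+11+14 = 98
Base → #101 → #102 → #104 → #105 → #103 → Base: 16+14+24+10+11+24 = 99
Base → #101 → #102 → #105 → #103 → #104 → Base: 16+14+15+11+19+4 = 79
Base → #101 → #102 → #105 → #104 → #103 → Base: 16+14+15+10+19+24 = 98
Base → #101 → #103 → #102 → #104 → #105 → Base: 16+9+5+24+10+14 = 78
Base → #101 → #103 → #102 → #105 → #104 → Base: 16+9+5+15+10+4 = 59
Base → #101 → #103 → #104 → #102 → #105 → Base: 16+9+19+24+15+14 = 97
Base → #101 → #103 → #104 → #105 → #102 → Base: 16+9+19+10+15+28 = 97
Base → #101 → #103 → #105 → #102 → #104 → Base: 16+9+11+15+24+4 = 79
Base → #101 → #103 → #105 → #104 → #102 → Base: 16+9+11+10+24+28 = 98
Base → #101 → #104 → #102 → #103 → #105 → Base: 16+11+24+5+11+14 = 81
Base → #101 → #104 → #102 → #105 → #103 → Base: 16+11+24+15+11+24 = 101
… (46 more)
Base → #104 → #101 → #103 → #102 → #105 → Base: 4+11+9+5+15+14 = 58  ← best
The minimum is 58.
One optimal route: Base → #104 → #101 → #103 → #102 → #105 → Base (or its reverse).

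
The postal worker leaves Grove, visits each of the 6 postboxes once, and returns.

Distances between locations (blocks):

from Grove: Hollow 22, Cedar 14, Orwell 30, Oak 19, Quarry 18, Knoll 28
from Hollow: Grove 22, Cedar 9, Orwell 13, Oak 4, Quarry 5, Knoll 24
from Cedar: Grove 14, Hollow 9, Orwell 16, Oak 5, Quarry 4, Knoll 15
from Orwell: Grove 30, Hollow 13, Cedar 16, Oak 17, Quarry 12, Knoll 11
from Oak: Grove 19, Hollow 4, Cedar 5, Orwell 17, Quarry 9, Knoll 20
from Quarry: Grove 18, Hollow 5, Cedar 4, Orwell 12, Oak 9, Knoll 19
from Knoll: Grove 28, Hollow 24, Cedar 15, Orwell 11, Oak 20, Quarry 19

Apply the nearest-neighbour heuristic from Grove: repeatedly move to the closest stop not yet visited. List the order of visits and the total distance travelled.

Total distance 83 blocks via the nearest-neighbour route Grove → Cedar → Quarry → Hollow → Oak → Orwell → Knoll → Grove.

From Grove: distances to unvisited — Cedar=14, Quarry=18, Oak=19, Hollow=22, Knoll=28, Orwell=30. Nearest is Cedar (14).
From Cedar: distances to unvisited — Quarry=4, Oak=5, Hollow=9, Knoll=15, Orwell=16. Nearest is Quarry (4).
From Quarry: distances to unvisited — Hollow=5, Oak=9, Orwell=12, Knoll=19. Nearest is Hollow (5).
From Hollow: distances to unvisited — Oak=4, Orwell=13, Knoll=24. Nearest is Oak (4).
From Oak: distances to unvisited — Orwell=17, Knoll=20. Nearest is Orwell (17).
From Orwell: distances to unvisited — Knoll=11. Nearest is Knoll (11).
Return Knoll→Grove: 28.
Total = 14 + 4 + 5 + 4 + 17 + 11 + 28 = 83.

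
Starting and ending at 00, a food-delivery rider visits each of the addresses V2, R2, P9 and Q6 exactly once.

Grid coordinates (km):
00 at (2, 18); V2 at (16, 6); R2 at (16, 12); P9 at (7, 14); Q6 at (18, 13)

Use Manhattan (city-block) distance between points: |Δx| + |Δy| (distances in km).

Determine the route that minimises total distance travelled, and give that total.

56 km — the shortest possible round trip.

00-V2-R2-P9-Q6-00: 26+6+11+12+21 = 76
00-V2-R2-Q6-P9-00: 26+6+3+12+9 = 56
00-V2-P9-R2-Q6-00: 26+17+11+3+21 = 78
00-V2-P9-Q6-R2-00: 26+17+12+3+20 = 78
00-V2-Q6-R2-P9-00: 26+9+3+11+9 = 58
00-V2-Q6-P9-R2-00: 26+9+12+11+20 = 78
00-R2-V2-P9-Q6-00: 20+6+17+12+21 = 76
00-R2-V2-Q6-P9-00: 20+6+9+12+9 = 56
00-R2-P9-V2-Q6-00: 20+11+17+9+21 = 78
00-R2-Q6-V2-P9-00: 20+3+9+17+9 = 58
00-P9-V2-R2-Q6-00: 9+17+6+3+21 = 56
00-P9-R2-V2-Q6-00: 9+11+6+9+21 = 56
The minimum is 56.
One optimal route: 00 → V2 → R2 → Q6 → P9 → 00 (or its reverse).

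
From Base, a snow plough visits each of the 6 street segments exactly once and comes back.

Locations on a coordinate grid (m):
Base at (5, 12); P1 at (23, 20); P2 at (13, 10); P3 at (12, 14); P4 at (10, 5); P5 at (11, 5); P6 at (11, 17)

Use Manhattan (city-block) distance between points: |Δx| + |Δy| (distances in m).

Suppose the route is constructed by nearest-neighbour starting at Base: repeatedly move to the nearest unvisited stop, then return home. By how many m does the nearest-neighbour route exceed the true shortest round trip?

From Base: P3=9, P2=10, P6=11, P4=12, P5=13, P1=26 → choose P3 (9).
From P3: P6=4, P2=5, P5=10, P4=11, P1=17 → choose P6 (4).
From P6: P2=9, P5=12, P4=13, P1=15 → choose P2 (9).
From P2: P5=7, P4=8, P1=20 → choose P5 (7).
From P5: P4=1, P1=27 → choose P4 (1).
From P4: P1=28 → choose P1 (28).
NN route Base → P3 → P6 → P2 → P5 → P4 → P1 → Base costs 84.
Optimal: Base → P3 → P6 → P1 → P2 → P5 → P4 → Base costs 68 (by enumerating all 360 distinct tours).
Excess = 84 − 68 = 16.

16 m longer than the optimal tour.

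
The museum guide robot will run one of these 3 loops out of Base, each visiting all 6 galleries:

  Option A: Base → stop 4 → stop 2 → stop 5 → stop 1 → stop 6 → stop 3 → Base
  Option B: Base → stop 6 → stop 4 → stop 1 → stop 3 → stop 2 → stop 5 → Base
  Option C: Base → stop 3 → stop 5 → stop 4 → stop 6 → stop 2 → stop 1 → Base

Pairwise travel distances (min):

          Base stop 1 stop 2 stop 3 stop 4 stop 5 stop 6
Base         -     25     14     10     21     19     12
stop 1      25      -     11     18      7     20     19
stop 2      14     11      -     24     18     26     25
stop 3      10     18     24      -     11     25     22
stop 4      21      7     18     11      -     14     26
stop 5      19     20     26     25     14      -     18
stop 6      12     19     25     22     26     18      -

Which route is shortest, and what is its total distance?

Option A: 21 + 18 + 26 + 20 + 19 + 22 + 10 = 136
Option B: 12 + 26 + 7 + 18 + 24 + 26 + 19 = 132
Option C: 10 + 25 + 14 + 26 + 25 + 11 + 25 = 136

132 min — Option B is the shortest.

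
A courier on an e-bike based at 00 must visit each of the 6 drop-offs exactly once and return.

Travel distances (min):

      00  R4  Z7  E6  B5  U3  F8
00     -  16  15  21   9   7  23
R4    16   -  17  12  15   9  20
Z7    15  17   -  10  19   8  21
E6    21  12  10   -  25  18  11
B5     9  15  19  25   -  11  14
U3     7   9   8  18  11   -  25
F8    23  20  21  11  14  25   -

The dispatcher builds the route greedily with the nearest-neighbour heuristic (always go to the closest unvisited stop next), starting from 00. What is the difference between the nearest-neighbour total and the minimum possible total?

00: U3=7, B5=9, Z7=15, R4=16, E6=21, F8=23 ⇒ U3
U3: Z7=8, R4=9, B5=11, E6=18, F8=25 ⇒ Z7
Z7: E6=10, R4=17, B5=19, F8=21 ⇒ E6
E6: F8=11, R4=12, B5=25 ⇒ F8
F8: B5=14, R4=20 ⇒ B5
B5: R4=15 ⇒ R4
NN route 00 → U3 → Z7 → E6 → F8 → B5 → R4 → 00 costs 81.
Optimal: 00 → R4 → U3 → Z7 → E6 → F8 → B5 → 00 costs 77 (by enumerating all 360 distinct tours).
Excess = 81 − 77 = 4.

Excess over optimum: 4 min.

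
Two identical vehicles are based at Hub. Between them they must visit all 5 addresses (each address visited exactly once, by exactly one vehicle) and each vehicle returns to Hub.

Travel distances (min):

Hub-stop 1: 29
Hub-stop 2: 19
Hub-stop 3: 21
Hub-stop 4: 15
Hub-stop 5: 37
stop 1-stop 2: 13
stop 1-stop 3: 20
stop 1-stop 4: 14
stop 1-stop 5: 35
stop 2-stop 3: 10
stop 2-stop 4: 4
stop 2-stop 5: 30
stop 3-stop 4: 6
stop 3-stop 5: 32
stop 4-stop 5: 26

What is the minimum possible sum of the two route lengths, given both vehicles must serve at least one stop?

146 min — the smallest possible combined total.

There are 2^4 − 1 = 15 ways to divide the 5 stops into two non-empty groups. For each, the best each vehicle can do is its own shortest tour through its group:
  {stop 1} + {stop 2, stop 3, stop 4, stop 5}: 58 + 98 = 156
  {stop 2} + {stop 1, stop 3, stop 4, stop 5}: 38 + 113 = 151
  {stop 1, stop 2} + {stop 3, stop 4, stop 5}: 61 + 90 = 151
  {stop 3} + {stop 1, stop 2, stop 4, stop 5}: 42 + 104 = 146
  {stop 1, stop 3} + {stop 2, stop 4, stop 5}: 70 + 86 = 156
  {stop 2, stop 3} + {stop 1, stop 4, stop 5}: 50 + 101 = 151
  … (15 splits in total)
Best: vehicle 1 Hub → stop 3 → Hub = 42; vehicle 2 Hub → stop 4 → stop 2 → stop 1 → stop 5 → Hub = 104; combined 146.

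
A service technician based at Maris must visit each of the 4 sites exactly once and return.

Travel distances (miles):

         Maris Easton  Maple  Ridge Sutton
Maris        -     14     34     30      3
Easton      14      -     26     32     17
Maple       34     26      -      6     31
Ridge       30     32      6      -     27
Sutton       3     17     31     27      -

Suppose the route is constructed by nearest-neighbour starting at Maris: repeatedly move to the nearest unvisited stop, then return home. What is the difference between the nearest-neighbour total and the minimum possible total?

Excess over optimum: 6 miles.

Maris: Sutton=3, Easton=14, Ridge=30, Maple=34 ⇒ Sutton
Sutton: Easton=17, Ridge=27, Maple=31 ⇒ Easton
Easton: Maple=26, Ridge=32 ⇒ Maple
Maple: Ridge=6 ⇒ Ridge
NN route Maris → Sutton → Easton → Maple → Ridge → Maris costs 82.
Optimal: Maris → Easton → Maple → Ridge → Sutton → Maris costs 76 (by enumerating all 12 distinct tours).
Excess = 82 − 76 = 6.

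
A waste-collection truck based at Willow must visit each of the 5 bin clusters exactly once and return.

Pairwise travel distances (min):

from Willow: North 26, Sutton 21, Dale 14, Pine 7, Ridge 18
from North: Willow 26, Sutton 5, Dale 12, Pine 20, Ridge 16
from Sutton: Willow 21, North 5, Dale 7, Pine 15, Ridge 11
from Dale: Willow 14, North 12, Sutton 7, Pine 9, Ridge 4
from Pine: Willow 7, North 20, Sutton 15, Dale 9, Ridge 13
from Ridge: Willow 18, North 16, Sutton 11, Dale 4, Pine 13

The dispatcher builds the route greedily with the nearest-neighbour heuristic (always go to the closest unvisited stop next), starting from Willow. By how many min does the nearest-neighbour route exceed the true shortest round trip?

From Willow: Pine=7, Dale=14, Ridge=18, Sutton=21, North=26 → choose Pine (7).
From Pine: Dale=9, Ridge=13, Sutton=15, North=20 → choose Dale (9).
From Dale: Ridge=4, Sutton=7, North=12 → choose Ridge (4).
From Ridge: Sutton=11, North=16 → choose Sutton (11).
From Sutton: North=5 → choose North (5).
NN route Willow → Pine → Dale → Ridge → Sutton → North → Willow costs 62.
Optimal: Willow → Dale → Ridge → North → Sutton → Pine → Willow costs 61 (by enumerating all 60 distinct tours).
Excess = 62 − 61 = 1.

Excess over optimum: 1 min.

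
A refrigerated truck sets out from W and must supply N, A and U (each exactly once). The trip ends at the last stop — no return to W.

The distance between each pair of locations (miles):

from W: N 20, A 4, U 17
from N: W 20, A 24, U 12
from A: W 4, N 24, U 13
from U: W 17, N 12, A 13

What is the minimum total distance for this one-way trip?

29 miles — the minimum one-way total.

There are 3! = 6 possible orderings.
W → N → A → U: 20+24+13 = 57
W → N → U → A: 20+12+13 = 45
W → A → N → U: 4+24+12 = 40
W → A → U → N: 4+13+12 = 29
W → U → N → A: 17+12+24 = 53
W → U → A → N: 17+13+24 = 54
The minimum is 29.
One shortest path: W → A → U → N.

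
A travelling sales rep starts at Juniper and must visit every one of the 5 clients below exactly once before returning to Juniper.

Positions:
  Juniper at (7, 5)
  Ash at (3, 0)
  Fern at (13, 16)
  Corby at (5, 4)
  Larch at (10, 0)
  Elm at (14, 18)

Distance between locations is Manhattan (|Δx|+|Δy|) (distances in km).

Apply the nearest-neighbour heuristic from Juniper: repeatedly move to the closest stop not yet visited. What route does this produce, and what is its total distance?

From Juniper: distances to unvisited — Corby=3, Larch=8, Ash=9, Fern=17, Elm=20. Nearest is Corby (3).
From Corby: distances to unvisited — Ash=6, Larch=9, Fern=20, Elm=23. Nearest is Ash (6).
From Ash: distances to unvisited — Larch=7, Fern=26, Elm=29. Nearest is Larch (7).
From Larch: distances to unvisited — Fern=19, Elm=22. Nearest is Fern (19).
From Fern: distances to unvisited — Elm=3. Nearest is Elm (3).
Return Elm→Juniper: 20.
Total = 3 + 6 + 7 + 19 + 3 + 20 = 58.

Total distance 58 km via the nearest-neighbour route Juniper → Corby → Ash → Larch → Fern → Elm → Juniper.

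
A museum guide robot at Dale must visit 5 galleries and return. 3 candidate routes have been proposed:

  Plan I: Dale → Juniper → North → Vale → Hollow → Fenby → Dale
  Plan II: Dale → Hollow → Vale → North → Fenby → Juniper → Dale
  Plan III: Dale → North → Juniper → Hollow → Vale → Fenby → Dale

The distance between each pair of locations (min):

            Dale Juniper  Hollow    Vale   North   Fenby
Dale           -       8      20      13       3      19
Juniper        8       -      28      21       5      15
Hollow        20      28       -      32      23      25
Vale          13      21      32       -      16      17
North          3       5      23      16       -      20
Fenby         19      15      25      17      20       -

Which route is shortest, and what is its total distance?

Plan I: 8 + 5 + 16 + 32 + 25 + 19 = 105
Plan II: 20 + 32 + 16 + 20 + 15 + 8 = 111
Plan III: 3 + 5 + 28 + 32 + 17 + 19 = 104

104 min — Plan III is the shortest.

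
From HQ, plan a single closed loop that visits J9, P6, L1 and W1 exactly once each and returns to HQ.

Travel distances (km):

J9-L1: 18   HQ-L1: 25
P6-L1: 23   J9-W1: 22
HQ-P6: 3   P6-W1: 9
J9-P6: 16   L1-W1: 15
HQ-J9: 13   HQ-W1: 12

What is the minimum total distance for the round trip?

Minimum total distance: 58 km.

There are 12 distinct closed tours to check (reversals are equivalent).
HQ - J9 - P6 - L1 - W1 - HQ: 13+16+23+15+12 = 79
HQ - J9 - P6 - W1 - L1 - HQ: 13+16+9+15+25 = 78
HQ - J9 - L1 - P6 - W1 - HQ: 13+18+23+9+12 = 75
HQ - J9 - L1 - W1 - P6 - HQ: 13+18+15+9+3 = 58
HQ - J9 - W1 - P6 - L1 - HQ: 13+22+9+23+25 = 92
HQ - J9 - W1 - L1 - P6 - HQ: 13+22+15+23+3 = 76
HQ - P6 - J9 - L1 - W1 - HQ: 3+16+18+15+12 = 64
HQ - P6 - J9 - W1 - L1 - HQ: 3+16+22+15+25 = 81
HQ - P6 - L1 - J9 - W1 - HQ: 3+23+18+22+12 = 78
HQ - P6 - W1 - J9 - L1 - HQ: 3+9+22+18+25 = 77
HQ - L1 - J9 - P6 - W1 - HQ: 25+18+16+9+12 = 80
HQ - L1 - P6 - J9 - W1 - HQ: 25+23+16+22+12 = 98
The minimum is 58.
One optimal route: HQ → J9 → L1 → W1 → P6 → HQ (or its reverse).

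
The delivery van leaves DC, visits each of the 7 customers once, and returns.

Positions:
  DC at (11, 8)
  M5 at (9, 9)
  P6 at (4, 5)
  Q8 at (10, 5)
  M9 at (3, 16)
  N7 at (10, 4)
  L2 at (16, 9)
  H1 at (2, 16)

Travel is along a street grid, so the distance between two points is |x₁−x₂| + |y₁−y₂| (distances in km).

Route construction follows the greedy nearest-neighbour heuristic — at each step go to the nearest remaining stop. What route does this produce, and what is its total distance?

From DC: distances to unvisited — M5=3, Q8=4, N7=5, L2=6, P6=10, M9=16, H1=17. Nearest is M5 (3).
From M5: distances to unvisited — Q8=5, N7=6, L2=7, P6=9, M9=13, H1=14. Nearest is Q8 (5).
From Q8: distances to unvisited — N7=1, P6=6, L2=10, M9=18, H1=19. Nearest is N7 (1).
From N7: distances to unvisited — P6=7, L2=11, M9=19, H1=20. Nearest is P6 (7).
From P6: distances to unvisited — M9=12, H1=13, L2=16. Nearest is M9 (12).
From M9: distances to unvisited — H1=1, L2=20. Nearest is H1 (1).
From H1: distances to unvisited — L2=21. Nearest is L2 (21).
Return L2→DC: 6.
Total = 3 + 5 + 1 + 7 + 12 + 1 + 21 + 6 = 56.

Total distance 56 km via the nearest-neighbour route DC → M5 → Q8 → N7 → P6 → M9 → H1 → L2 → DC.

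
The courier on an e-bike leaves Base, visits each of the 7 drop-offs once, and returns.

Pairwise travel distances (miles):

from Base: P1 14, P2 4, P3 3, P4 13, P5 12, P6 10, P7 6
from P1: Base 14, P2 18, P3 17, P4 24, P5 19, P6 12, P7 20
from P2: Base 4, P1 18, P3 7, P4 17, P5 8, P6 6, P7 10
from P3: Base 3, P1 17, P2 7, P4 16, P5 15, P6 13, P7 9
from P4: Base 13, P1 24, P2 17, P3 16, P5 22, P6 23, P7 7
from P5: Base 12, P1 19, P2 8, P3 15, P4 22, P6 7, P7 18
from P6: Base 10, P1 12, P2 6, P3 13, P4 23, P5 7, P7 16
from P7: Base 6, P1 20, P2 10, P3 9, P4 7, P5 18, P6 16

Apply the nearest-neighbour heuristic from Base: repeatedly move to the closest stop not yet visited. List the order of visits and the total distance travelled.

From Base: distances to unvisited — P3=3, P2=4, P7=6, P6=10, P5=12, P4=13, P1=14. Nearest is P3 (3).
From P3: distances to unvisited — P2=7, P7=9, P6=13, P5=15, P4=16, P1=17. Nearest is P2 (7).
From P2: distances to unvisited — P6=6, P5=8, P7=10, P4=17, P1=18. Nearest is P6 (6).
From P6: distances to unvisited — P5=7, P1=12, P7=16, P4=23. Nearest is P5 (7).
From P5: distances to unvisited — P7=18, P1=19, P4=22. Nearest is P7 (18).
From P7: distances to unvisited — P4=7, P1=20. Nearest is P4 (7).
From P4: distances to unvisited — P1=24. Nearest is P1 (24).
Return P1→Base: 14.
Total = 3 + 7 + 6 + 7 + 18 + 7 + 24 + 14 = 86.

Total distance 86 miles via the nearest-neighbour route Base → P3 → P2 → P6 → P5 → P7 → P4 → P1 → Base.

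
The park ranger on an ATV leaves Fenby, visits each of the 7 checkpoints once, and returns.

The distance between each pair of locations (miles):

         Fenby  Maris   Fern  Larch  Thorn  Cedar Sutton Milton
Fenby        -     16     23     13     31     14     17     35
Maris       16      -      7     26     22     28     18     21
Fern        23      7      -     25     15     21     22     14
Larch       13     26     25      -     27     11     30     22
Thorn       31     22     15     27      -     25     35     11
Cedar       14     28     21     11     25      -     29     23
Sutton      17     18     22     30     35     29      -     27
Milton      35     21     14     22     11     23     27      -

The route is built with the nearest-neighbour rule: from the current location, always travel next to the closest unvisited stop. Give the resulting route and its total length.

139 miles along Fenby → Larch → Cedar → Fern → Maris → Sutton → Milton → Thorn → Fenby.

From Fenby: distances to unvisited — Larch=13, Cedar=14, Maris=16, Sutton=17, Fern=23, Thorn=31, Milton=35. Nearest is Larch (13).
From Larch: distances to unvisited — Cedar=11, Milton=22, Fern=25, Maris=26, Thorn=27, Sutton=30. Nearest is Cedar (11).
From Cedar: distances to unvisited — Fern=21, Milton=23, Thorn=25, Maris=28, Sutton=29. Nearest is Fern (21).
From Fern: distances to unvisited — Maris=7, Milton=14, Thorn=15, Sutton=22. Nearest is Maris (7).
From Maris: distances to unvisited — Sutton=18, Milton=21, Thorn=22. Nearest is Sutton (18).
From Sutton: distances to unvisited — Milton=27, Thorn=35. Nearest is Milton (27).
From Milton: distances to unvisited — Thorn=11. Nearest is Thorn (11).
Return Thorn→Fenby: 31.
Total = 13 + 11 + 21 + 7 + 18 + 27 + 11 + 31 = 139.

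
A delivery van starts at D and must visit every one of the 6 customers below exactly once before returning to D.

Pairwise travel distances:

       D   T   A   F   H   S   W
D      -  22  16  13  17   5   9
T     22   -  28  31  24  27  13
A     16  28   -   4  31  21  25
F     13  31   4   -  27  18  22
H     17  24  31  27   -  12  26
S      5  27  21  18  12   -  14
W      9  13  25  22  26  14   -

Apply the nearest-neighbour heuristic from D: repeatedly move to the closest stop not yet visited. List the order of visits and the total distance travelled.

From D: distances to unvisited — S=5, W=9, F=13, A=16, H=17, T=22. Nearest is S (5).
From S: distances to unvisited — H=12, W=14, F=18, A=21, T=27. Nearest is H (12).
From H: distances to unvisited — T=24, W=26, F=27, A=31. Nearest is T (24).
From T: distances to unvisited — W=13, A=28, F=31. Nearest is W (13).
From W: distances to unvisited — F=22, A=25. Nearest is F (22).
From F: distances to unvisited — A=4. Nearest is A (4).
Return A→D: 16.
Total = 5 + 12 + 24 + 13 + 22 + 4 + 16 = 96.

96 along D → S → H → T → W → F → A → D.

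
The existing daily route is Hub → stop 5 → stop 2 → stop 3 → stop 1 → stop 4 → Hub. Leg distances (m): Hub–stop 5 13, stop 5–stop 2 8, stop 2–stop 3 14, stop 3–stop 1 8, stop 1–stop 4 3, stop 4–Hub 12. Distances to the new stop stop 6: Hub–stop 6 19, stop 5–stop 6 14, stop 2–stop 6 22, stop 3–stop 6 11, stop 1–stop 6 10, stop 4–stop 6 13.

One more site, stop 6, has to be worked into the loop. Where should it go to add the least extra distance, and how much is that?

+13 m — insert stop 6 between stop 3 and stop 1.

Insertion cost between consecutive stops i–j is d(i,stop 6) + d(stop 6,j) − d(i,j):
  between Hub and stop 5: 19 + 14 − 13 = 20
  between stop 5 and stop 2: 14 + 22 − 8 = 28
  between stop 2 and stop 3: 22 + 11 − 14 = 19
  between stop 3 and stop 1: 11 + 10 − 8 = 13
  between stop 1 and stop 4: 10 + 13 − 3 = 20
  between stop 4 and Hub: 13 + 19 − 12 = 20
Cheapest insertion is between stop 3 and stop 1, adding 13.
New total = 58 + 13 = 71.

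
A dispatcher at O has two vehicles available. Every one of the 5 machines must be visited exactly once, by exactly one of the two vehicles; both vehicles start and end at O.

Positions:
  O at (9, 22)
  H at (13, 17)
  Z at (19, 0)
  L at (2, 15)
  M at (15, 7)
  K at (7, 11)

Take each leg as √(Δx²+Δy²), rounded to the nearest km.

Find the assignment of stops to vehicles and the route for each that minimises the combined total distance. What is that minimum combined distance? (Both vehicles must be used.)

Minimum combined distance: 68 km.

There are 2^4 − 1 = 15 ways to divide the 5 stops into two non-empty groups. For each, the best each vehicle can do is its own shortest tour through its group:
  {H} + {Z, L, M, K}: 12 + 56 = 68
  {Z} + {H, L, M, K}: 48 + 41 = 89
  {H, Z} + {L, M, K}: 48 + 41 = 89
  {L} + {H, Z, M, K}: 20 + 51 = 71
  {H, L} + {Z, M, K}: 27 + 51 = 78
  {Z, L} + {H, M, K}: 57 + 36 = 93
  … (15 splits in total)
Best: vehicle 1 O → H → O = 12; vehicle 2 O → L → K → Z → M → O = 56; combined 68.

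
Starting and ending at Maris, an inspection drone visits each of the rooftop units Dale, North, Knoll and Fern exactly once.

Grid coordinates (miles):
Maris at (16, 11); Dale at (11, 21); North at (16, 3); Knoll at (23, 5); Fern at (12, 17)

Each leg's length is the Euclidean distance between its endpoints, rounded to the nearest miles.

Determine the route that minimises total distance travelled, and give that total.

With 4 stops there are 4!/2 = 12 distinct round trips (a route and its reverse cost the same).
Maris-Dale-North-Knoll-Fern-Maris: 11+19+7+16+7 = 60
Maris-Dale-North-Fern-Knoll-Maris: 11+19+15+16+9 = 70
Maris-Dale-Knoll-North-Fern-Maris: 11+20+7+15+7 = 60
Maris-Dale-Knoll-Fern-North-Maris: 11+20+16+15+8 = 70
Maris-Dale-Fern-North-Knoll-Maris: 11+4+15+7+9 = 46
Maris-Dale-Fern-Knoll-North-Maris: 11+4+16+7+8 = 46
Maris-North-Dale-Knoll-Fern-Maris: 8+19+20+16+7 = 70
Maris-North-Dale-Fern-Knoll-Maris: 8+19+4+16+9 = 56
Maris-North-Knoll-Dale-Fern-Maris: 8+7+20+4+7 = 46
Maris-North-Fern-Dale-Knoll-Maris: 8+15+4+20+9 = 56
Maris-Knoll-Dale-North-Fern-Maris: 9+20+19+15+7 = 70
Maris-Knoll-North-Dale-Fern-Maris: 9+7+19+4+7 = 46
The minimum is 46.
One optimal route: Maris → Dale → Fern → North → Knoll → Maris (or its reverse).

Minimum total distance: 46 miles.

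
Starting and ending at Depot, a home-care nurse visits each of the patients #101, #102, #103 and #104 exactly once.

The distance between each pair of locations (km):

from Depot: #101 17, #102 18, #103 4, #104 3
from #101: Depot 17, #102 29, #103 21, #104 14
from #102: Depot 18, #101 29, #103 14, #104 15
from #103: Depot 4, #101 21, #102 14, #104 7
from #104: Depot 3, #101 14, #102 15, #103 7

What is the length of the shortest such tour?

64 km — the shortest possible round trip.

There are 12 distinct closed tours to check (reversals are equivalent).
Depot→#101→#102→#103→#104→Depot: 17+29+14+7+3 = 70
Depot→#101→#102→#104→#103→Depot: 17+29+15+7+4 = 72
Depot→#101→#103→#102→#104→Depot: 17+21+14+15+3 = 70
Depot→#101→#103→#104→#102→Depot: 17+21+7+15+18 = 78
Depot→#101→#104→#102→#103→Depot: 17+14+15+14+4 = 64
Depot→#101→#104→#103→#102→Depot: 17+14+7+14+18 = 70
Depot→#102→#101→#103→#104→Depot: 18+29+21+7+3 = 78
Depot→#102→#101→#104→#103→Depot: 18+29+14+7+4 = 72
Depot→#102→#103→#101→#104→Depot: 18+14+21+14+3 = 70
Depot→#102→#104→#101→#103→Depot: 18+15+14+21+4 = 72
Depot→#103→#101→#102→#104→Depot: 4+21+29+15+3 = 72
Depot→#103→#102→#101→#104→Depot: 4+14+29+14+3 = 64
The minimum is 64.
One optimal route: Depot → #101 → #104 → #102 → #103 → Depot (or its reverse).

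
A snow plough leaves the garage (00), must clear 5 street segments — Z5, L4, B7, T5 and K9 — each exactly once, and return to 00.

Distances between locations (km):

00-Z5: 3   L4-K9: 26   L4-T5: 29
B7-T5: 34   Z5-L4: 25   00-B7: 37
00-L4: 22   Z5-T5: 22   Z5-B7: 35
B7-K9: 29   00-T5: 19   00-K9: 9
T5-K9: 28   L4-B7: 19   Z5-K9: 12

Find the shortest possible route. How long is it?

With 5 stops there are 5!/2 = 60 distinct round trips (a route and its reverse cost the same).
00 - Z5 - L4 - B7 - T5 - K9 - 00: 3+25+19+34+28+9 = 118
00 - Z5 - L4 - B7 - K9 - T5 - 00: 3+25+19+29+28+19 = 123
00 - Z5 - L4 - T5 - B7 - K9 - 00: 3+25+29+34+29+9 = 129
00 - Z5 - L4 - T5 - K9 - B7 - 00: 3+25+29+28+29+37 = 151
00 - Z5 - L4 - K9 - B7 - T5 - 00: 3+25+26+29+34+19 = 136
00 - Z5 - L4 - K9 - T5 - B7 - 00: 3+25+26+28+34+37 = 153
00 - Z5 - B7 - L4 - T5 - K9 - 00: 3+35+19+29+28+9 = 123
00 - Z5 - B7 - L4 - K9 - T5 - 00: 3+35+19+26+28+19 = 130
00 - Z5 - B7 - T5 - L4 - K9 - 00: 3+35+34+29+26+9 = 136
00 - Z5 - B7 - T5 - K9 - L4 - 00: 3+35+34+28+26+22 = 148
00 - Z5 - B7 - K9 - L4 - T5 - 00: 3+35+29+26+29+19 = 141
00 - Z5 - B7 - K9 - T5 - L4 - 00: 3+35+29+28+29+22 = 146
00 - Z5 - T5 - L4 - B7 - K9 - 00: 3+22+29+19+29+9 = 111
00 - Z5 - T5 - L4 - K9 - B7 - 00: 3+22+29+26+29+37 = 146
… (46 more)
The minimum is 111.
One optimal route: 00 → Z5 → T5 → L4 → B7 → K9 → 00 (or its reverse).

Shortest round trip = 111 km.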